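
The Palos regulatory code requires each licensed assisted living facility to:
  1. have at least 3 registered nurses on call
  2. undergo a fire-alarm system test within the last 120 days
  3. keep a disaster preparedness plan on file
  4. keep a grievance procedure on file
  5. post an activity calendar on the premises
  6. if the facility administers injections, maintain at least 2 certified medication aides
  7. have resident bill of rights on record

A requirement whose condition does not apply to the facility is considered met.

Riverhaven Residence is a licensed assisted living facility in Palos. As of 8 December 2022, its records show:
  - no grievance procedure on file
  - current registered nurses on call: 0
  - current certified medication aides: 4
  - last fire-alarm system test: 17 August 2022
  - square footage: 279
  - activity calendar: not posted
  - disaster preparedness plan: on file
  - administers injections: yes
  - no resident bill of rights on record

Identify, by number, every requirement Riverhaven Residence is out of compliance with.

1, 4, 5, 7

1. registered nurses on call 0 < 3 → not met
2. fire-alarm system test 113 days ago vs limit 120 → met
3. disaster preparedness plan present → met
4. grievance procedure absent → not met
5. activity calendar absent → not met
6. condition 'administers injections' holds; certified medication aides 4 ≥ 2 → met
7. resident bill of rights absent → not met
Not met: 1, 4, 5, 7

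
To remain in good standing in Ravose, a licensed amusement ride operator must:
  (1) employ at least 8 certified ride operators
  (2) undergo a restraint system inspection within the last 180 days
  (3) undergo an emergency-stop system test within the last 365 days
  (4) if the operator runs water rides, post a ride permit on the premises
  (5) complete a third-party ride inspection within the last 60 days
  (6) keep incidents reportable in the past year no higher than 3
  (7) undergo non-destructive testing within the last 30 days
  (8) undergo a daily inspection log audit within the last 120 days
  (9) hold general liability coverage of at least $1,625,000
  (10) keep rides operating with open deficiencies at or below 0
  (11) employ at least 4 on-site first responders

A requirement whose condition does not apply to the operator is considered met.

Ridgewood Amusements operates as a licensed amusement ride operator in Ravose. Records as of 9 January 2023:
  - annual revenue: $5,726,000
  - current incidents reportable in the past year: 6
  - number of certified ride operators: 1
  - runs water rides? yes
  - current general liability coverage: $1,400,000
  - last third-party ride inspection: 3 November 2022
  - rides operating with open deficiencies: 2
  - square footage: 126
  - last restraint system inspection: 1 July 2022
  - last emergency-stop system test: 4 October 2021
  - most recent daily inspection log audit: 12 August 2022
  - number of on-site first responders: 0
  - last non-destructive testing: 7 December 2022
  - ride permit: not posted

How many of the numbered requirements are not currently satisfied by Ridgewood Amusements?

1. certified ride operators 1 < 8 → not met
2. restraint system inspection 192 days ago vs limit 180 → not met
3. emergency-stop system test 462 days ago vs limit 365 → not met
4. condition 'runs water rides' holds; ride permit absent → not met
5. third-party ride inspection 67 days ago vs limit 60 → not met
6. incidents reportable in the past year 6 > 3 → not met
7. non-destructive testing 33 days ago vs limit 30 → not met
8. daily inspection log audit 150 days ago vs limit 120 → not met
9. general liability coverage $1,400,000 < $1,625,000 → not met
10. rides operating with open deficiencies 2 > 0 → not met
11. on-site first responders 0 < 4 → not met
Not met: 11 of 11

11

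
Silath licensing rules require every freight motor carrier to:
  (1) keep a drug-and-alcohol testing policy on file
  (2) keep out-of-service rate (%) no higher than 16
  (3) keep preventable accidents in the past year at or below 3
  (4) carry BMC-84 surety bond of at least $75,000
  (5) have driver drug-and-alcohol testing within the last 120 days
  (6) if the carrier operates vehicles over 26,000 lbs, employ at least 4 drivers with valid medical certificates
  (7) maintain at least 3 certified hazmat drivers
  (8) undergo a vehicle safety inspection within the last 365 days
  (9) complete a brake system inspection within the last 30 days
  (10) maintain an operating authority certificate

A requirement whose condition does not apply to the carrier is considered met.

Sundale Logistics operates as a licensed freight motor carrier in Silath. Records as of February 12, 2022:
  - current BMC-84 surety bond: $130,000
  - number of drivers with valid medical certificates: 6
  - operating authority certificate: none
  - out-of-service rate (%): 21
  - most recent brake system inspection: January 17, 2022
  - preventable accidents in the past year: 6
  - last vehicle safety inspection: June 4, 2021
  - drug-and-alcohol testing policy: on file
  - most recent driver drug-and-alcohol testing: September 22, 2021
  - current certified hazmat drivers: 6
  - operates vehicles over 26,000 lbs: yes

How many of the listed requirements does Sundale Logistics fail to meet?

4

1. drug-and-alcohol testing policy present → met
2. out-of-service rate (%) 21 > 16 → not met
3. preventable accidents in the past year 6 > 3 → not met
4. BMC-84 surety bond $130,000 ≥ $75,000 → met
5. driver drug-and-alcohol testing 143 days ago vs limit 120 → not met
6. condition 'operates vehicles over 26,000 lbs' holds; drivers with valid medical certificates 6 ≥ 4 → met
7. certified hazmat drivers 6 ≥ 3 → met
8. vehicle safety inspection 253 days ago vs limit 365 → met
9. brake system inspection 26 days ago vs limit 30 → met
10. operating authority certificate absent → not met
Not met: 4 of 10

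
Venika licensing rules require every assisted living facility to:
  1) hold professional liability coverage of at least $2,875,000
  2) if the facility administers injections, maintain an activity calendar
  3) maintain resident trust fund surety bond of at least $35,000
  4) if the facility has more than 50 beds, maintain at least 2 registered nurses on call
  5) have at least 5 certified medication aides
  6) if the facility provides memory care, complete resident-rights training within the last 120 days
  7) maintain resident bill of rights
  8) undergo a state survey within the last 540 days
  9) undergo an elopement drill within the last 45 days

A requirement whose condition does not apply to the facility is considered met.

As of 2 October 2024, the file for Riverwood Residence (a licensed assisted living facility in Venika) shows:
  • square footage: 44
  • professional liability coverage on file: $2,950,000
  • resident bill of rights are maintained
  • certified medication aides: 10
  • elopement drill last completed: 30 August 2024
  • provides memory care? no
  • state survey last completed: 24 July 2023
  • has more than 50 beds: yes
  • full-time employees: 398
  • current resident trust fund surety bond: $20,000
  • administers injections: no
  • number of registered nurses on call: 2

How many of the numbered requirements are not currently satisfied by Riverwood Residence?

1. professional liability coverage $2,950,000 ≥ $2,875,000 → met
2. condition 'administers injections' does not hold → requirement n/a → met
3. resident trust fund surety bond $20,000 < $35,000 → not met
4. condition 'has more than 50 beds' holds; registered nurses on call 2 ≥ 2 → met
5. certified medication aides 10 ≥ 5 → met
6. condition 'provides memory care' does not hold → requirement n/a → met
7. resident bill of rights present → met
8. state survey 436 days ago vs limit 540 → met
9. elopement drill 33 days ago vs limit 45 → met
Not met: 1 of 9

1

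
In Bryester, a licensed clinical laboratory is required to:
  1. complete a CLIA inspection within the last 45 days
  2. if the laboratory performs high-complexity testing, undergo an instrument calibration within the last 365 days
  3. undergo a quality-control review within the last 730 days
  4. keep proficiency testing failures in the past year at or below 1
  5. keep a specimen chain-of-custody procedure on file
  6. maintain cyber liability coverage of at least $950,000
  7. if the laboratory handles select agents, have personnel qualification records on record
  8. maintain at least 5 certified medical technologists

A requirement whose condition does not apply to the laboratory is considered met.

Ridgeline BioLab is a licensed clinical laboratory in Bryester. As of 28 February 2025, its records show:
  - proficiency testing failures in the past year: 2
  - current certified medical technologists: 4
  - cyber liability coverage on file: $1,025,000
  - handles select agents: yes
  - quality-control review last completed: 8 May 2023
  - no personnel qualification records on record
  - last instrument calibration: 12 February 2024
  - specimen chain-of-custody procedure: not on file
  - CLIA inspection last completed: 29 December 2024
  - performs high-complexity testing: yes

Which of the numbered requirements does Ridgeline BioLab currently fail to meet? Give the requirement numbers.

1, 2, 4, 5, 7, 8

1. CLIA inspection 61 days ago vs limit 45 → not met
2. condition 'performs high-complexity testing' holds; instrument calibration 382 days ago vs limit 365 → not met
3. quality-control review 662 days ago vs limit 730 → met
4. proficiency testing failures in the past year 2 > 1 → not met
5. specimen chain-of-custody procedure absent → not met
6. cyber liability coverage $1,025,000 ≥ $950,000 → met
7. condition 'handles select agents' holds; personnel qualification records absent → not met
8. certified medical technologists 4 < 5 → not met
Not met: 1, 2, 4, 5, 7, 8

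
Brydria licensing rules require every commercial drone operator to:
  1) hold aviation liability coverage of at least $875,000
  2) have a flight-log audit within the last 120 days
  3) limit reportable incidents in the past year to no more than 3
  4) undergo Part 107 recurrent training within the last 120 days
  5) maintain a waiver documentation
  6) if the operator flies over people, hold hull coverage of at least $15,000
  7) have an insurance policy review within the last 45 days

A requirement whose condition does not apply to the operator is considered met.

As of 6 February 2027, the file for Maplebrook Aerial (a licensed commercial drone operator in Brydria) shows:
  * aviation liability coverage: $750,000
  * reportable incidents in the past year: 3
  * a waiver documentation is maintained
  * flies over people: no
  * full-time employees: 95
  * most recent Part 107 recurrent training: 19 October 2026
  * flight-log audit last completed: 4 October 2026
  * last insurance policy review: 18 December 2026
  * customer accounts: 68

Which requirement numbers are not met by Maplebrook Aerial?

1, 2, 7

1. aviation liability coverage $750,000 < $875,000 → not met
2. flight-log audit 125 days ago vs limit 120 → not met
3. reportable incidents in the past year 3 ≤ 3 → met
4. Part 107 recurrent training 110 days ago vs limit 120 → met
5. waiver documentation present → met
6. condition 'flies over people' does not hold → requirement n/a → met
7. insurance policy review 50 days ago vs limit 45 → not met
Not met: 1, 2, 7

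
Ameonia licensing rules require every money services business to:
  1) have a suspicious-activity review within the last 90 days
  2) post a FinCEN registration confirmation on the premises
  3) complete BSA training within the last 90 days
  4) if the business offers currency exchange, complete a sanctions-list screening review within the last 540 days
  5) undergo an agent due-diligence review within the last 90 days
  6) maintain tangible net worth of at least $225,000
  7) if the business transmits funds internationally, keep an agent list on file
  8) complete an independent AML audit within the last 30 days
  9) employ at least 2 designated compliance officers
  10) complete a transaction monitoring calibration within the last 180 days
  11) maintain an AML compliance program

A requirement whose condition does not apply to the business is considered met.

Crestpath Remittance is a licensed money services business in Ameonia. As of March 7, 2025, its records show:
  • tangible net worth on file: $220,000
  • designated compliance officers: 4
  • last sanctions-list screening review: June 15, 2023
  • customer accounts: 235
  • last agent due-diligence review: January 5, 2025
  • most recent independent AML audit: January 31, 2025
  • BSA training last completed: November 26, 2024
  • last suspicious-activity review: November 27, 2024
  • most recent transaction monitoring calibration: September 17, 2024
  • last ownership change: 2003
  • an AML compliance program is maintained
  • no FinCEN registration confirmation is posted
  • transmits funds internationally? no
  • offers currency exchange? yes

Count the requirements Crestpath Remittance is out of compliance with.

1. suspicious-activity review 100 days ago vs limit 90 → not met
2. FinCEN registration confirmation absent → not met
3. BSA training 101 days ago vs limit 90 → not met
4. condition 'offers currency exchange' holds; sanctions-list screening review 631 days ago vs limit 540 → not met
5. agent due-diligence review 61 days ago vs limit 90 → met
6. tangible net worth $220,000 < $225,000 → not met
7. condition 'transmits funds internationally' does not hold → requirement n/a → met
8. independent AML audit 35 days ago vs limit 30 → not met
9. designated compliance officers 4 ≥ 2 → met
10. transaction monitoring calibration 171 days ago vs limit 180 → met
11. AML compliance program present → met
Not met: 6 of 11

6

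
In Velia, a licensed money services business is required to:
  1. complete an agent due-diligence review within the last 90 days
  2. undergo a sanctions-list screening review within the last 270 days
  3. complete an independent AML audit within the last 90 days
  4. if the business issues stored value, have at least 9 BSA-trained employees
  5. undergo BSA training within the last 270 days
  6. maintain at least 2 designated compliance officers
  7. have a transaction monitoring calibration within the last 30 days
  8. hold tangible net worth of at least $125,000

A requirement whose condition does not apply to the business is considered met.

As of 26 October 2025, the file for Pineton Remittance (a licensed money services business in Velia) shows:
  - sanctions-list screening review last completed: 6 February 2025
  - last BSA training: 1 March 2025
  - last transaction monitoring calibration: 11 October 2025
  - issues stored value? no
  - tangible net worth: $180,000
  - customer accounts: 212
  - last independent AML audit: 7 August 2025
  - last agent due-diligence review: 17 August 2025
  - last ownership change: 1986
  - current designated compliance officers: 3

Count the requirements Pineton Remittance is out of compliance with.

1. agent due-diligence review 70 days ago vs limit 90 → met
2. sanctions-list screening review 262 days ago vs limit 270 → met
3. independent AML audit 80 days ago vs limit 90 → met
4. condition 'issues stored value' does not hold → requirement n/a → met
5. BSA training 239 days ago vs limit 270 → met
6. designated compliance officers 3 ≥ 2 → met
7. transaction monitoring calibration 15 days ago vs limit 30 → met
8. tangible net worth $180,000 ≥ $125,000 → met
Not met: 0 of 8

0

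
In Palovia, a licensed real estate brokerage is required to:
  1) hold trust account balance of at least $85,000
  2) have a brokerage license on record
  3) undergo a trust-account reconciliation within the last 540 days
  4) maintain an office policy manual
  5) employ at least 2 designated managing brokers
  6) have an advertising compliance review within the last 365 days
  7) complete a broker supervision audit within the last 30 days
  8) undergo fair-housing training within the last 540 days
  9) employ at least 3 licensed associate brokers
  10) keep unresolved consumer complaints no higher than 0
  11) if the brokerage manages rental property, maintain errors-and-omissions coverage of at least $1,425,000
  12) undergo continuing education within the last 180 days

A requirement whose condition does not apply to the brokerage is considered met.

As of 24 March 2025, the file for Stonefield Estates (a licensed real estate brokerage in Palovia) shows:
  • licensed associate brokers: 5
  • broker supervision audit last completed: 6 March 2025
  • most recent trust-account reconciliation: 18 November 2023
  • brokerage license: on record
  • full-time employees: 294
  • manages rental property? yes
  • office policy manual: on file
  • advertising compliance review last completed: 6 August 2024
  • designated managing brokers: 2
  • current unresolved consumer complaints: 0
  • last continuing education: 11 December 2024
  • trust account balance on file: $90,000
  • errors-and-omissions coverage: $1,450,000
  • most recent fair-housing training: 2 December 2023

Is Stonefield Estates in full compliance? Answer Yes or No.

Yes

1. trust account balance $90,000 ≥ $85,000 → met
2. brokerage license present → met
3. trust-account reconciliation 492 days ago vs limit 540 → met
4. office policy manual present → met
5. designated managing brokers 2 ≥ 2 → met
6. advertising compliance review 230 days ago vs limit 365 → met
7. broker supervision audit 18 days ago vs limit 30 → met
8. fair-housing training 478 days ago vs limit 540 → met
9. licensed associate brokers 5 ≥ 3 → met
10. unresolved consumer complaints 0 ≤ 0 → met
11. condition 'manages rental property' holds; errors-and-omissions coverage $1,450,000 ≥ $1,425,000 → met
12. continuing education 103 days ago vs limit 180 → met
All met.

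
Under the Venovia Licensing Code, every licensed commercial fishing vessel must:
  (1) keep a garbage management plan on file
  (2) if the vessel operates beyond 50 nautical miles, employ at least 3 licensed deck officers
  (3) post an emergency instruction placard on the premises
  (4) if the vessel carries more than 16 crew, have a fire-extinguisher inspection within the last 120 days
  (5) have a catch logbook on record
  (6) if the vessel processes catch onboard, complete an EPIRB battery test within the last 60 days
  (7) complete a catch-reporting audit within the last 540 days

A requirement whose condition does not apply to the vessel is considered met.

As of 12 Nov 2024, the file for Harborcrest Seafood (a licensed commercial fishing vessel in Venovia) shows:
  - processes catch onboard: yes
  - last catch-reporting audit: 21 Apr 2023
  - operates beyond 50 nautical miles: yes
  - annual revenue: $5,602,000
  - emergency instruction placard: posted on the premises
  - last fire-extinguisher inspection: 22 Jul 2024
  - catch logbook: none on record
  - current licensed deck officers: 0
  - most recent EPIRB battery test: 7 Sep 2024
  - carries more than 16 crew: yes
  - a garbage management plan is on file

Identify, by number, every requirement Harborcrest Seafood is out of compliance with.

1. garbage management plan present → met
2. condition 'operates beyond 50 nautical miles' holds; licensed deck officers 0 < 3 → not met
3. emergency instruction placard present → met
4. condition 'carries more than 16 crew' holds; fire-extinguisher inspection 113 days ago vs limit 120 → met
5. catch logbook absent → not met
6. condition 'processes catch onboard' holds; EPIRB battery test 66 days ago vs limit 60 → not met
7. catch-reporting audit 571 days ago vs limit 540 → not met
Not met: 2, 5, 6, 7

2, 5, 6, 7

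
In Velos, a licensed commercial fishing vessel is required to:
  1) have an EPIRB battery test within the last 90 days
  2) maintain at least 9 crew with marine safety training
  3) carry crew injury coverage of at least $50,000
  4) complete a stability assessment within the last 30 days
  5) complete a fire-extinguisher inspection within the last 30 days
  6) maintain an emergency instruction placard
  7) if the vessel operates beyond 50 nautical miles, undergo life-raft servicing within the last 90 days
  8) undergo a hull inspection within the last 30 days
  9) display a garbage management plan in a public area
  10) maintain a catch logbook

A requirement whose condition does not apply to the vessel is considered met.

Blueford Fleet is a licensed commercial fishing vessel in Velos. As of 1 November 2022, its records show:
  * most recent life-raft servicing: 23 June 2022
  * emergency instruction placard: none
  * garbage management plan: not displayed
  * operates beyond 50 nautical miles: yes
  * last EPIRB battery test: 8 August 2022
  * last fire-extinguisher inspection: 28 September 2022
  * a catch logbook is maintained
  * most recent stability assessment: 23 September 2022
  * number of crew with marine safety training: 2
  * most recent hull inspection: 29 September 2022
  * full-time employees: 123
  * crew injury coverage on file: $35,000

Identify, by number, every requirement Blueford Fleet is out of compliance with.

2, 3, 4, 5, 6, 7, 8, 9

1. EPIRB battery test 85 days ago vs limit 90 → met
2. crew with marine safety training 2 < 9 → not met
3. crew injury coverage $35,000 < $50,000 → not met
4. stability assessment 39 days ago vs limit 30 → not met
5. fire-extinguisher inspection 34 days ago vs limit 30 → not met
6. emergency instruction placard absent → not met
7. condition 'operates beyond 50 nautical miles' holds; life-raft servicing 131 days ago vs limit 90 → not met
8. hull inspection 33 days ago vs limit 30 → not met
9. garbage management plan absent → not met
10. catch logbook present → met
Not met: 2, 3, 4, 5, 6, 7, 8, 9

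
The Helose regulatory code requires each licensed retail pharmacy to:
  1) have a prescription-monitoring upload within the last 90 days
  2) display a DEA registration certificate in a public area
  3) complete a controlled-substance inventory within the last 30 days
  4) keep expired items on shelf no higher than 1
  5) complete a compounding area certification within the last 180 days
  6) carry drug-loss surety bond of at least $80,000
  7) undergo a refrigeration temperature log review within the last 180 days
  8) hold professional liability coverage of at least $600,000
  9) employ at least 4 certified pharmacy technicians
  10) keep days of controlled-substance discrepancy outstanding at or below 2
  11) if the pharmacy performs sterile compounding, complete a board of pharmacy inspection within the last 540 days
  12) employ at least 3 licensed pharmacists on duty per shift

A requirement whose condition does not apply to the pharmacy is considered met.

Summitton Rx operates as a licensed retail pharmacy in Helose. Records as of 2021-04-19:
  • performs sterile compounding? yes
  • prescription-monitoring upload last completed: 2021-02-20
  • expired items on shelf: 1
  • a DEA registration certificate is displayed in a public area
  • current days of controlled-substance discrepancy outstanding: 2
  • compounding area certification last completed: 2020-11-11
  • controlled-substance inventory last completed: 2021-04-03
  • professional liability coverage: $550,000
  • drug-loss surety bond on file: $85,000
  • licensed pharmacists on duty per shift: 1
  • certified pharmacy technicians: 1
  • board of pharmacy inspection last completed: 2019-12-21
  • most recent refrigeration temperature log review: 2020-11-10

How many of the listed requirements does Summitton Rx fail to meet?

3

1. prescription-monitoring upload 58 days ago vs limit 90 → met
2. DEA registration certificate present → met
3. controlled-substance inventory 16 days ago vs limit 30 → met
4. expired items on shelf 1 ≤ 1 → met
5. compounding area certification 159 days ago vs limit 180 → met
6. drug-loss surety bond $85,000 ≥ $80,000 → met
7. refrigeration temperature log review 160 days ago vs limit 180 → met
8. professional liability coverage $550,000 < $600,000 → not met
9. certified pharmacy technicians 1 < 4 → not met
10. days of controlled-substance discrepancy outstanding 2 ≤ 2 → met
11. condition 'performs sterile compounding' holds; board of pharmacy inspection 485 days ago vs limit 540 → met
12. licensed pharmacists on duty per shift 1 < 3 → not met
Not met: 3 of 12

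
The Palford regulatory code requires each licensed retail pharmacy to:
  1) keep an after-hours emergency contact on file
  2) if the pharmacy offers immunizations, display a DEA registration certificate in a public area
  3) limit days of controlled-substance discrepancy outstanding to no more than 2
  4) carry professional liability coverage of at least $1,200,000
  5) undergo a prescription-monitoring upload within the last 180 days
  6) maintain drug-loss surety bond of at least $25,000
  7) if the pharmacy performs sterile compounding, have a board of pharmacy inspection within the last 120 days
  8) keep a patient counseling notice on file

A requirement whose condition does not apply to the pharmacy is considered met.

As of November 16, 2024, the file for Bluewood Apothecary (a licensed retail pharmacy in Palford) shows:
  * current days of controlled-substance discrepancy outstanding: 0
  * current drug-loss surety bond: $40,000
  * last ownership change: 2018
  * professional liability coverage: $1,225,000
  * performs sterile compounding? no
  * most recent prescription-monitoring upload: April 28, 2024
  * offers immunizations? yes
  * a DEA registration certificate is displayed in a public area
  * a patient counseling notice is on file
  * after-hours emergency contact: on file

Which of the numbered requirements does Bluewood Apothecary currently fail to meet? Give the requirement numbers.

1. after-hours emergency contact present → met
2. condition 'offers immunizations' holds; DEA registration certificate present → met
3. days of controlled-substance discrepancy outstanding 0 ≤ 2 → met
4. professional liability coverage $1,225,000 ≥ $1,200,000 → met
5. prescription-monitoring upload 202 days ago vs limit 180 → not met
6. drug-loss surety bond $40,000 ≥ $25,000 → met
7. condition 'performs sterile compounding' does not hold → requirement n/a → met
8. patient counseling notice present → met
Not met: 5

5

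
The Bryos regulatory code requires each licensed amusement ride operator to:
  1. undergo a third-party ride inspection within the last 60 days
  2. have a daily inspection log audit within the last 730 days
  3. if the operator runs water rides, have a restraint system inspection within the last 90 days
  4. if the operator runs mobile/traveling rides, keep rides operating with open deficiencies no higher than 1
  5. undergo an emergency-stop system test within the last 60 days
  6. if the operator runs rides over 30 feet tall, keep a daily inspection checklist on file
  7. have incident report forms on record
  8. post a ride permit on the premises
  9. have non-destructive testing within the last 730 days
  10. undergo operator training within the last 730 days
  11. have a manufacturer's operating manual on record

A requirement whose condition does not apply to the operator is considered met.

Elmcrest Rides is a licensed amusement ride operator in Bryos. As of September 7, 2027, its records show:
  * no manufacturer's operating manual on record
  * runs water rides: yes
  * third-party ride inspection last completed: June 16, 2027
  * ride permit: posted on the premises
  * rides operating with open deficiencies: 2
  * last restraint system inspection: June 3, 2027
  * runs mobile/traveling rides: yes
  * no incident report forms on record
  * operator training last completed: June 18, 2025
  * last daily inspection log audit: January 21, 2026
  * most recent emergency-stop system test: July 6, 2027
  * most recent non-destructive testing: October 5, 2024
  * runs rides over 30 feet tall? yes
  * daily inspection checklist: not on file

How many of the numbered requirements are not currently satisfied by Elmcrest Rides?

1. third-party ride inspection 83 days ago vs limit 60 → not met
2. daily inspection log audit 594 days ago vs limit 730 → met
3. condition 'runs water rides' holds; restraint system inspection 96 days ago vs limit 90 → not met
4. condition 'runs mobile/traveling rides' holds; rides operating with open deficiencies 2 > 1 → not met
5. emergency-stop system test 63 days ago vs limit 60 → not met
6. condition 'runs rides over 30 feet tall' holds; daily inspection checklist absent → not met
7. incident report forms absent → not met
8. ride permit present → met
9. non-destructive testing 1067 days ago vs limit 730 → not met
10. operator training 811 days ago vs limit 730 → not met
11. manufacturer's operating manual absent → not met
Not met: 9 of 11

9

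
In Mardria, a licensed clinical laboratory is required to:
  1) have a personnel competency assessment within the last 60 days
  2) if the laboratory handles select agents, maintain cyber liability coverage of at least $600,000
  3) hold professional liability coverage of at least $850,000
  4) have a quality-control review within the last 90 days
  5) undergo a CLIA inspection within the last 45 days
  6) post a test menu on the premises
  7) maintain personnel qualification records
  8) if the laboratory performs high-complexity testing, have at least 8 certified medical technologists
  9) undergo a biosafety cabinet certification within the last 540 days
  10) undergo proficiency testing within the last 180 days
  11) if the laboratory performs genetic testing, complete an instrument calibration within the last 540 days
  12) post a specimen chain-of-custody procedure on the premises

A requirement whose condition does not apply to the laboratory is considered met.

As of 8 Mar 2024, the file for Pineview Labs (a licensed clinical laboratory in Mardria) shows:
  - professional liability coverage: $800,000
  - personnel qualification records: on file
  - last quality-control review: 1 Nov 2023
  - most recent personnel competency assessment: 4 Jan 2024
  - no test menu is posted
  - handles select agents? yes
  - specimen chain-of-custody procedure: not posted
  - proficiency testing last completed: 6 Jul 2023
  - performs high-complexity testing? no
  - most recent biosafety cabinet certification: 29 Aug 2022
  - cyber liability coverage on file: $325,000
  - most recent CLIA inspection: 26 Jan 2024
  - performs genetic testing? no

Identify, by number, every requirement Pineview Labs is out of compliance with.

1, 2, 3, 4, 6, 9, 10, 12

1. personnel competency assessment 64 days ago vs limit 60 → not met
2. condition 'handles select agents' holds; cyber liability coverage $325,000 < $600,000 → not met
3. professional liability coverage $800,000 < $850,000 → not met
4. quality-control review 128 days ago vs limit 90 → not met
5. CLIA inspection 42 days ago vs limit 45 → met
6. test menu absent → not met
7. personnel qualification records present → met
8. condition 'performs high-complexity testing' does not hold → requirement n/a → met
9. biosafety cabinet certification 557 days ago vs limit 540 → not met
10. proficiency testing 246 days ago vs limit 180 → not met
11. condition 'performs genetic testing' does not hold → requirement n/a → met
12. specimen chain-of-custody procedure absent → not met
Not met: 1, 2, 3, 4, 6, 9, 10, 12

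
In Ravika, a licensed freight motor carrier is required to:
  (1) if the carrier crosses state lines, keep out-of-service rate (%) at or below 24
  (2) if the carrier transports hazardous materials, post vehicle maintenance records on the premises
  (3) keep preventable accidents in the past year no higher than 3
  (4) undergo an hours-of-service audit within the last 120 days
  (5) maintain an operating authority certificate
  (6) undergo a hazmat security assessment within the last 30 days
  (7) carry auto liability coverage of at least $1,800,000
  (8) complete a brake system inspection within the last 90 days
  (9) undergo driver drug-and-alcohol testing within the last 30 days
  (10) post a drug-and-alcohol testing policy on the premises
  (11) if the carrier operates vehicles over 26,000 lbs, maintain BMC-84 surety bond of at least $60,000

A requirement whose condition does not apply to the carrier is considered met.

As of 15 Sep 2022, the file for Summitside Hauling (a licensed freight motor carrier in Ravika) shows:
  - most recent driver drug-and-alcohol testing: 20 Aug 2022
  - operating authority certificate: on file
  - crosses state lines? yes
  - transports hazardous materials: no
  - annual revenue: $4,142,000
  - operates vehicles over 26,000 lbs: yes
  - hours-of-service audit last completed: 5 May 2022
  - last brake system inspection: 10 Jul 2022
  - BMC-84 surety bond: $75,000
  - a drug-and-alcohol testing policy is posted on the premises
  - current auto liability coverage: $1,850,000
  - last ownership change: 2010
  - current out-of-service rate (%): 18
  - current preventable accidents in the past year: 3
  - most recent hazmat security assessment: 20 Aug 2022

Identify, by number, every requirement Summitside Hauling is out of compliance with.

4

1. condition 'crosses state lines' holds; out-of-service rate (%) 18 ≤ 24 → met
2. condition 'transports hazardous materials' does not hold → requirement n/a → met
3. preventable accidents in the past year 3 ≤ 3 → met
4. hours-of-service audit 133 days ago vs limit 120 → not met
5. operating authority certificate present → met
6. hazmat security assessment 26 days ago vs limit 30 → met
7. auto liability coverage $1,850,000 ≥ $1,800,000 → met
8. brake system inspection 67 days ago vs limit 90 → met
9. driver drug-and-alcohol testing 26 days ago vs limit 30 → met
10. drug-and-alcohol testing policy present → met
11. condition 'operates vehicles over 26,000 lbs' holds; BMC-84 surety bond $75,000 ≥ $60,000 → met
Not met: 4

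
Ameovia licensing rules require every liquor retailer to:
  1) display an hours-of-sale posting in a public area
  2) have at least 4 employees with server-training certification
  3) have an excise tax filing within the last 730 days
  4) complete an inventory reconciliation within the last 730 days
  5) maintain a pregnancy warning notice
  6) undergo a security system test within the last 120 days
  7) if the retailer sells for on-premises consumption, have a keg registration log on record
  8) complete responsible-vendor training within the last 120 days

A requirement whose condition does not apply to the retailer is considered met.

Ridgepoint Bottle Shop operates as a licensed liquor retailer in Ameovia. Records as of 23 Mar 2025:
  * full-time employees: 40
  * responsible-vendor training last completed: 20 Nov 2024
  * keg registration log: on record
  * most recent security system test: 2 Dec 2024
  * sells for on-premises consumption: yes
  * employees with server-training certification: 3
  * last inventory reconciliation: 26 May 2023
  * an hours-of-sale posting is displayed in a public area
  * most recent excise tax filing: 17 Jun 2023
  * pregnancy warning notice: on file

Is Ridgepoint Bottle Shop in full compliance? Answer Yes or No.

No

1. hours-of-sale posting present → met
2. employees with server-training certification 3 < 4 → not met
3. excise tax filing 645 days ago vs limit 730 → met
4. inventory reconciliation 667 days ago vs limit 730 → met
5. pregnancy warning notice present → met
6. security system test 111 days ago vs limit 120 → met
7. condition 'sells for on-premises consumption' holds; keg registration log present → met
8. responsible-vendor training 123 days ago vs limit 120 → not met
Not met: 2, 8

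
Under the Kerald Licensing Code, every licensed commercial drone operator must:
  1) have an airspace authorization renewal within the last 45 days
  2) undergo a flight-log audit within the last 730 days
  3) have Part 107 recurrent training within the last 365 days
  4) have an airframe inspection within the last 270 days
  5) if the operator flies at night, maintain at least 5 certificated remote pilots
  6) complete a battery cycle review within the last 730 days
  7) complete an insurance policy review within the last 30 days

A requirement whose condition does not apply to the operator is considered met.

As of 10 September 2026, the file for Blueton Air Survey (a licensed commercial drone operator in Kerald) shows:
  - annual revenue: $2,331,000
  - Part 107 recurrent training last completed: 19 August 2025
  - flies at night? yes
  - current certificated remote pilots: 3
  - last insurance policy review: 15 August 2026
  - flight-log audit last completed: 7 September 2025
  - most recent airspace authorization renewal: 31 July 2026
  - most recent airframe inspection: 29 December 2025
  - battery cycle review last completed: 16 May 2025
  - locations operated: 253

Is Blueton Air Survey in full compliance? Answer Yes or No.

1. airspace authorization renewal 41 days ago vs limit 45 → met
2. flight-log audit 368 days ago vs limit 730 → met
3. Part 107 recurrent training 387 days ago vs limit 365 → not met
4. airframe inspection 255 days ago vs limit 270 → met
5. condition 'flies at night' holds; certificated remote pilots 3 < 5 → not met
6. battery cycle review 482 days ago vs limit 730 → met
7. insurance policy review 26 days ago vs limit 30 → met
Not met: 3, 5

No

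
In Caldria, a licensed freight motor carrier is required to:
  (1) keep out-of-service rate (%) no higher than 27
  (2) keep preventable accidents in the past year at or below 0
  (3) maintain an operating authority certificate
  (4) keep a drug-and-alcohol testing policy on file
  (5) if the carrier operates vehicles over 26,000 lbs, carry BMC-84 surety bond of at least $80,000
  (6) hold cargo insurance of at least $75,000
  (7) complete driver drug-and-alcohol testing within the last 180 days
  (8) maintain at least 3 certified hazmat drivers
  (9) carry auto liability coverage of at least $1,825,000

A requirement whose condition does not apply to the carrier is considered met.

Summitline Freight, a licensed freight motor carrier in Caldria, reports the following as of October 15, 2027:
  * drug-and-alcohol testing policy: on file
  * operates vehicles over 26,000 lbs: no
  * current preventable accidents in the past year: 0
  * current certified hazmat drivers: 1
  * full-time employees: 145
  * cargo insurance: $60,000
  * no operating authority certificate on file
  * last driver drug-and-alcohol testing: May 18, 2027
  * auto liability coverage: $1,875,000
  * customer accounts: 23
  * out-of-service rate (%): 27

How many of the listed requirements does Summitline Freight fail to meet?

1. out-of-service rate (%) 27 ≤ 27 → met
2. preventable accidents in the past year 0 ≤ 0 → met
3. operating authority certificate absent → not met
4. drug-and-alcohol testing policy present → met
5. condition 'operates vehicles over 26,000 lbs' does not hold → requirement n/a → met
6. cargo insurance $60,000 < $75,000 → not met
7. driver drug-and-alcohol testing 150 days ago vs limit 180 → met
8. certified hazmat drivers 1 < 3 → not met
9. auto liability coverage $1,875,000 ≥ $1,825,000 → met
Not met: 3 of 9

3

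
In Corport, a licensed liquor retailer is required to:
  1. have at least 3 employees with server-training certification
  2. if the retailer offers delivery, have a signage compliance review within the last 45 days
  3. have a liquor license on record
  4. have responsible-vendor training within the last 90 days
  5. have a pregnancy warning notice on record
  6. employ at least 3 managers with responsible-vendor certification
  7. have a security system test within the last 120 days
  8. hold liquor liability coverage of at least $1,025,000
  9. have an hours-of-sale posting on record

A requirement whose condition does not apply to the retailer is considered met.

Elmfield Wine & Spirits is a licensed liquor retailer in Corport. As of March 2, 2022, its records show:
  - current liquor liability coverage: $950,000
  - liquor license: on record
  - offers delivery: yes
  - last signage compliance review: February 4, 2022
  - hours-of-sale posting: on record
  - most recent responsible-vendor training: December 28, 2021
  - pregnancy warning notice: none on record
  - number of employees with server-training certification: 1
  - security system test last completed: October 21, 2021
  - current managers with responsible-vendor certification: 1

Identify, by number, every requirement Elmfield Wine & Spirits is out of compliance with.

1, 5, 6, 7, 8

1. employees with server-training certification 1 < 3 → not met
2. condition 'offers delivery' holds; signage compliance review 26 days ago vs limit 45 → met
3. liquor license present → met
4. responsible-vendor training 64 days ago vs limit 90 → met
5. pregnancy warning notice absent → not met
6. managers with responsible-vendor certification 1 < 3 → not met
7. security system test 132 days ago vs limit 120 → not met
8. liquor liability coverage $950,000 < $1,025,000 → not met
9. hours-of-sale posting present → met
Not met: 1, 5, 6, 7, 8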